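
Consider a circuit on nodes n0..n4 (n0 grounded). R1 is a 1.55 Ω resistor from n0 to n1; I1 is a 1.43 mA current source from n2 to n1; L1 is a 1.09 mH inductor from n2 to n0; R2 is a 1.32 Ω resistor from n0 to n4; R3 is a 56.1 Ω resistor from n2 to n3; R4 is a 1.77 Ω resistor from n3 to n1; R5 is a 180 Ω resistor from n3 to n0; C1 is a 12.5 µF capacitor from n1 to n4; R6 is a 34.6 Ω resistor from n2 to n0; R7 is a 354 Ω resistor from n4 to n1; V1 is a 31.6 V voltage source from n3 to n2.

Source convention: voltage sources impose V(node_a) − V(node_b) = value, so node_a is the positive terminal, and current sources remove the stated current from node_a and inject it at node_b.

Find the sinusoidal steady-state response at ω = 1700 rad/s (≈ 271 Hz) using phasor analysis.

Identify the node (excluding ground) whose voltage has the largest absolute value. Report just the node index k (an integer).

Apply KCL at each of the 4 non-ground nodes and solve the resulting linear system.
Node n1: branches {R1, I1, R4, C1, R7} → V_1 = 10.88-6.306j
Node n2: branches {I1, L1, R3, R6, V1} → V_2 = -7.993-13.14j
Node n3: branches {R3, R4, R5, V1} → V_3 = 23.61-13.14j
Node n4: branches {R2, C1, R7} → V_4 = 0.2243+0.2744j
Source currents: i(V1)=-7.884+3.934j

3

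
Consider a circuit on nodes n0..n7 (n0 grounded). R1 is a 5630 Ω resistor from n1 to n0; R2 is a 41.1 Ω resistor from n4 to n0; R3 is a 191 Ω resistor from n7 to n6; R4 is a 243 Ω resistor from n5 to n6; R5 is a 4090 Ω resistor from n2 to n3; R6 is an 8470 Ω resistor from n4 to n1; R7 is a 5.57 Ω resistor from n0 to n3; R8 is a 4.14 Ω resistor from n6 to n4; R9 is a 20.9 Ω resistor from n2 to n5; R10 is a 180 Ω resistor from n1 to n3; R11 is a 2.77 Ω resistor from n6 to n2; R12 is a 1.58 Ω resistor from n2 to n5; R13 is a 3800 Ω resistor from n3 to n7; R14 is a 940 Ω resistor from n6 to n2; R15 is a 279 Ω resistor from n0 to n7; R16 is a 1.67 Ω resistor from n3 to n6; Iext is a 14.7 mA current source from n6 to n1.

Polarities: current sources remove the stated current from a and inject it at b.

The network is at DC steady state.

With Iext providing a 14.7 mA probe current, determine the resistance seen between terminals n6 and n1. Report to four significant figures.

MNA unknowns: 7 node voltages V₁..V_7
R1: Y=0.0001776 on G[1,0]
R2: Y=0.02433 on G[4,0]
R3: Y=0.005236 on G[7,6]
R4: Y=0.004115 on G[5,6]
R5: Y=0.0002445 on G[2,3]
R6: Y=0.0001181 on G[4,1]
R7: Y=0.1795 on G[0,3]
R8: Y=0.2415 on G[6,4]
R9: Y=0.04785 on G[2,5]
R10: Y=0.005556 on G[1,3]
R11: Y=0.3610 on G[6,2]
R12: Y=0.6329 on G[2,5]
R13: Y=0.0002632 on G[3,7]
R14: Y=0.001064 on G[6,2]
R15: Y=0.003584 on G[0,7]
R16: Y=0.5988 on G[3,6]
Iext: z[6]−=0.0147, z[1]+=0.0147
solve → V1=2.512, V2=-0.02272, V3=0.0004232, V4=-0.01953, V5=-0.02272, V6=-0.02274, V7=-0.01309

R_eq = 172.5 Ω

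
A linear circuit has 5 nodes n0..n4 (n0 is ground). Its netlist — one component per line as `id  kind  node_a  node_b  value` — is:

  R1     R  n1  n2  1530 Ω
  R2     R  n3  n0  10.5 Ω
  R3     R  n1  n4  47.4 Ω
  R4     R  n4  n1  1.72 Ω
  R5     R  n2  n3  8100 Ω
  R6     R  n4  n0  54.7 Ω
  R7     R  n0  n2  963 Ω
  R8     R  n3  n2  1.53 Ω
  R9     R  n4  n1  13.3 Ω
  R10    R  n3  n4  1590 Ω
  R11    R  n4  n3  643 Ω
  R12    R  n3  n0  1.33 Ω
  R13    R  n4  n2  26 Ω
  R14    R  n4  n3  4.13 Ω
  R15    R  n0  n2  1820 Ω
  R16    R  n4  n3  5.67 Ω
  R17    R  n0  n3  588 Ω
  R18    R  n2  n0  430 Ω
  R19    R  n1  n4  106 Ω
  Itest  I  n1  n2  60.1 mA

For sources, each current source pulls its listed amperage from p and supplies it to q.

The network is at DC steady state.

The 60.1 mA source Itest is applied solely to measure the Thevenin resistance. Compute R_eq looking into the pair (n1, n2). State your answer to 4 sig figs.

Apply KCL at each of the 4 non-ground nodes and solve the resulting linear system.
Node n1: branches {R1, R3, R4, R9, R19, Itest} → V_1 = -0.2042
Node n2: branches {R1, R5, R7, R8, R13, R15, R18, Itest} → V_2 = 0.08162
Node n3: branches {R2, R5, R8, R10, R11, R12, R14, R16, R17} → V_3 = 0.002144
Node n4: branches {R3, R4, R6, R9, R10, R11, R13, R14, R16, R19} → V_4 = -0.1170

R_eq = 4.756 Ω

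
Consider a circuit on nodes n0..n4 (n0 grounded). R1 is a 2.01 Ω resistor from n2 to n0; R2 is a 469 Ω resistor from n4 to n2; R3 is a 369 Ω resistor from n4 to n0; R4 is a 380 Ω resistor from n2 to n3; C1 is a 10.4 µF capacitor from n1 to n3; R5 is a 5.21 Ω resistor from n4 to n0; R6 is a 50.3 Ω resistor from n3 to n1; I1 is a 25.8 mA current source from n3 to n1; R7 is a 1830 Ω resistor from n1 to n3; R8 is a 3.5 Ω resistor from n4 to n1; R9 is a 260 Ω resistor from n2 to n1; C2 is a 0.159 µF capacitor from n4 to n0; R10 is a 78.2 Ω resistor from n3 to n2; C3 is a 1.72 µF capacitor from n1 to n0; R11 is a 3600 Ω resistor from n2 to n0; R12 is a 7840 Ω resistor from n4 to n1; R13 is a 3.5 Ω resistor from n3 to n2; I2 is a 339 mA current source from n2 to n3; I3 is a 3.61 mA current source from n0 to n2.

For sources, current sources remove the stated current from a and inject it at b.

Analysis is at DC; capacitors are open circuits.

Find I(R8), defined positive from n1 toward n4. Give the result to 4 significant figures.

0.03690 A

MNA unknowns: 4 node voltages V₁..V_4
R1: Y=0.4975 on G[2,0]
R2: Y=0.002132 on G[4,2]
R3: Y=0.002710 on G[4,0]
R4: Y=0.002632 on G[2,3]
C1: Y=0.000 on G[1,3]
R5: Y=0.1919 on G[4,0]
R6: Y=0.01988 on G[3,1]
I1: z[3]−=0.0258, z[1]+=0.0258
R7: Y=0.0005464 on G[1,3]
R8: Y=0.2857 on G[4,1]
R9: Y=0.003846 on G[2,1]
C2: Y=0.000 on G[4,0]
R10: Y=0.01279 on G[3,2]
C3: Y=0.000 on G[1,0]
R11: Y=0.0002778 on G[2,0]
R12: Y=0.0001276 on G[4,1]
R13: Y=0.2857 on G[3,2]
I2: z[2]−=0.339, z[3]+=0.339
I3: z[0]−=0.00361, z[2]+=0.00361
solve → V1=0.3161, V2=-0.06584, V3=0.9324, V4=0.1869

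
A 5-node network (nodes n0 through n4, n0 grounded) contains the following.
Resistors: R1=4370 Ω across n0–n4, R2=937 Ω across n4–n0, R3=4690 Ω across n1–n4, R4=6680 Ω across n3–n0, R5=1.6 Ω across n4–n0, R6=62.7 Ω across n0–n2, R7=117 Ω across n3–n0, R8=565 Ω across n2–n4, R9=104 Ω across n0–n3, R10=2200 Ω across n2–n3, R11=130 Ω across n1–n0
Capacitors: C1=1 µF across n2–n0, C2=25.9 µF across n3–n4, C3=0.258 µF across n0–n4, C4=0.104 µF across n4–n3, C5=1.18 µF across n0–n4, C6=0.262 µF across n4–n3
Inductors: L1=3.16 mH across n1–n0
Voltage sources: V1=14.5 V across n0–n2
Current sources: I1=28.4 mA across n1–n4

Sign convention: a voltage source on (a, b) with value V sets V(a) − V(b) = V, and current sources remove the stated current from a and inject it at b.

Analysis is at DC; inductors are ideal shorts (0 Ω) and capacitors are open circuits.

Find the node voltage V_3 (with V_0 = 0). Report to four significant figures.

-0.3512 V

Element admittances at DC:
  Y(R1) = 0.0002288 S between n0,n4
  Y(R2) = 0.001067 S between n4,n0
  Y(C1) = 0.000 S between n2,n0
  Y(R3) = 0.0002132 S between n1,n4
  Y(R4) = 0.0001497 S between n3,n0
  Y(R5) = 0.6250 S between n4,n0
  Y(R6) = 0.01595 S between n0,n2
  Y(C2) = 0.000 S between n3,n4
  Y(R7) = 0.008547 S between n3,n0
  Y(R8) = 0.001770 S between n2,n4
  Y(R9) = 0.009615 S between n0,n3
  Y(C3) = 0.000 S between n0,n4
  Y(C4) = 0.000 S between n4,n3
  Y(R10) = 0.0004545 S between n2,n3
  Y(C5) = 0.000 S between n0,n4
  Y(R11) = 0.007692 S between n1,n0
  L1: short n1↔n0 (DC inductor)
  Y(C6) = 0.000 S between n4,n3
  V1: constraint V(n0)−V(n2) = 14.5
  I1: injects 0.0284 A into n4 (from n1)
Assemble and solve the 6×6 MNA system:
  V(n1)=0.000  V(n2)=-14.50  V(n3)=-0.3512  V(n4)=0.004355
  i(L1)=-0.02840  i(V1)=-0.2634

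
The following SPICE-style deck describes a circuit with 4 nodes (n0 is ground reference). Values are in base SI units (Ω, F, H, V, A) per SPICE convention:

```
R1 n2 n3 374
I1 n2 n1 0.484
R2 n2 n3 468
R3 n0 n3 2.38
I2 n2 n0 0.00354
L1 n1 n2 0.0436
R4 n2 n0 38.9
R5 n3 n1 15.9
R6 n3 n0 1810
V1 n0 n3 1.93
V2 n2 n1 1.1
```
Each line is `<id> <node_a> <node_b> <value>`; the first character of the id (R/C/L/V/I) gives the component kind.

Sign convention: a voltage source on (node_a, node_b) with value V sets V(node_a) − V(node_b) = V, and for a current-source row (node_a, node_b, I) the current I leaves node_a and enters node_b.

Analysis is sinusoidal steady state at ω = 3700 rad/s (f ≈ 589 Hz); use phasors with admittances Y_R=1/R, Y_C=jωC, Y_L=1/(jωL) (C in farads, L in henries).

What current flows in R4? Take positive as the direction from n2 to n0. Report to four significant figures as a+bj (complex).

-0.01790+0.000j A

MNA unknowns: 3 node voltages V₁..V_3 plus 2 source currents (V1, V2)
R1: Y=0.002674+0.000j on G[2,3]
I1: z[2]−=0.484, z[1]+=0.484
R2: Y=0.002137+0.000j on G[2,3]
R3: Y=0.4202+0.000j on G[0,3]
I2: z[2]−=0.00354, z[0]+=0.00354
L1: Y=0.000-0.006199j on G[1,2]
R4: Y=0.02571+0.000j on G[2,0]
R5: Y=0.06289+0.000j on G[3,1]
R6: Y=0.0005525+0.000j on G[3,0]
V1: row V0−V3=1.93, i_V1 at 0,3
V2: row V2−V1=1.1, i_V2 at 2,1
solve → V1=-1.796+0.000j, V2=-0.6961+0.000j, V3=-1.930+0.000j
aux → i_V1=-0.8263+0.000j, i_V2=-0.4756+0.006819j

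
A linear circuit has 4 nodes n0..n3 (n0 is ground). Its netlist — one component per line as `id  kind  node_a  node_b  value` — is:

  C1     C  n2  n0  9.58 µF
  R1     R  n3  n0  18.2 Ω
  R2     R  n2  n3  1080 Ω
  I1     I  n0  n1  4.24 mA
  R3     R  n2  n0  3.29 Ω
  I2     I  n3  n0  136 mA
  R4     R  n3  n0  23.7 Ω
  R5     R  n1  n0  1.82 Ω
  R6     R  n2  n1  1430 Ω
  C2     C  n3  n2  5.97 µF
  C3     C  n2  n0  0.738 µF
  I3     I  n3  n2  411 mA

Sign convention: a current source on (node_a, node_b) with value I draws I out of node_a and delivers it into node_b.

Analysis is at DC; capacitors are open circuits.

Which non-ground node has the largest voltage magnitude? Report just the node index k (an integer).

3

MNA unknowns: 3 node voltages V₁..V_3
C1: Y=0.000 on G[2,0]
R1: Y=0.05495 on G[3,0]
R2: Y=0.0009259 on G[2,3]
I1: z[0]−=0.00424, z[1]+=0.00424
R3: Y=0.3040 on G[2,0]
I2: z[3]−=0.136, z[0]+=0.136
R4: Y=0.04219 on G[3,0]
R5: Y=0.5495 on G[1,0]
R6: Y=0.0006993 on G[2,1]
C2: Y=0.000 on G[3,2]
C3: Y=0.000 on G[2,0]
I3: z[3]−=0.411, z[2]+=0.411
solve → V1=0.009395, V2=1.328, V3=-5.565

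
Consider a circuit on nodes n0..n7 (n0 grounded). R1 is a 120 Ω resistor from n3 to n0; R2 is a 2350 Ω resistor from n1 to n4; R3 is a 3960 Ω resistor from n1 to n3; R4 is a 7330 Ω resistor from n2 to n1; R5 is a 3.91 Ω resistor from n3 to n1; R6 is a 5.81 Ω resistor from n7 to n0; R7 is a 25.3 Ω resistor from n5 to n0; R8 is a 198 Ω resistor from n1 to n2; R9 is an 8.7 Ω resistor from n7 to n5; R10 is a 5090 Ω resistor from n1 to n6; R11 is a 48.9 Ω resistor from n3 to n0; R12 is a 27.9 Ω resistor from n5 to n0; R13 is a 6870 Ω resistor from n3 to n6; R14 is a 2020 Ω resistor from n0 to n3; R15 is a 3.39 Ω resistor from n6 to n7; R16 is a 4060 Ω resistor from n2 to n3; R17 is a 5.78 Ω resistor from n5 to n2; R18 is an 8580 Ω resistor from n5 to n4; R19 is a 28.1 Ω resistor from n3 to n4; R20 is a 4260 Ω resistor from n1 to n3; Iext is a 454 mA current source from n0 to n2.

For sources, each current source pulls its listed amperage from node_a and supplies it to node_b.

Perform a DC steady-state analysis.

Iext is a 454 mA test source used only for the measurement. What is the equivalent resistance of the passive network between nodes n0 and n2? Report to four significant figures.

Element admittances at DC:
  Y(R1) = 0.008333 S between n3,n0
  Y(R2) = 0.0004255 S between n1,n4
  Y(R3) = 0.0002525 S between n1,n3
  Y(R4) = 0.0001364 S between n2,n1
  Y(R5) = 0.2558 S between n3,n1
  Y(R6) = 0.1721 S between n7,n0
  Y(R7) = 0.03953 S between n5,n0
  Y(R8) = 0.005051 S between n1,n2
  Y(R9) = 0.1149 S between n7,n5
  Y(R10) = 0.0001965 S between n1,n6
  Y(R11) = 0.02045 S between n3,n0
  Y(R12) = 0.03584 S between n5,n0
  Y(R13) = 0.0001456 S between n3,n6
  Y(R14) = 0.0004950 S between n0,n3
  Y(R15) = 0.2950 S between n6,n7
  Y(R16) = 0.0002463 S between n2,n3
  Y(R17) = 0.1730 S between n5,n2
  Y(R18) = 0.0001166 S between n5,n4
  Y(R19) = 0.03559 S between n3,n4
  Y(R20) = 0.0002347 S between n1,n3
  Iext: injects 0.454 A into n2 (from n0)
Assemble and solve the 7×7 MNA system:
  V(n1)=0.9418  V(n2)=5.457  V(n3)=0.8504  V(n4)=0.8583  V(n5)=2.974  V(n6)=1.190  V(n7)=1.191

R_eq = 12.02 Ω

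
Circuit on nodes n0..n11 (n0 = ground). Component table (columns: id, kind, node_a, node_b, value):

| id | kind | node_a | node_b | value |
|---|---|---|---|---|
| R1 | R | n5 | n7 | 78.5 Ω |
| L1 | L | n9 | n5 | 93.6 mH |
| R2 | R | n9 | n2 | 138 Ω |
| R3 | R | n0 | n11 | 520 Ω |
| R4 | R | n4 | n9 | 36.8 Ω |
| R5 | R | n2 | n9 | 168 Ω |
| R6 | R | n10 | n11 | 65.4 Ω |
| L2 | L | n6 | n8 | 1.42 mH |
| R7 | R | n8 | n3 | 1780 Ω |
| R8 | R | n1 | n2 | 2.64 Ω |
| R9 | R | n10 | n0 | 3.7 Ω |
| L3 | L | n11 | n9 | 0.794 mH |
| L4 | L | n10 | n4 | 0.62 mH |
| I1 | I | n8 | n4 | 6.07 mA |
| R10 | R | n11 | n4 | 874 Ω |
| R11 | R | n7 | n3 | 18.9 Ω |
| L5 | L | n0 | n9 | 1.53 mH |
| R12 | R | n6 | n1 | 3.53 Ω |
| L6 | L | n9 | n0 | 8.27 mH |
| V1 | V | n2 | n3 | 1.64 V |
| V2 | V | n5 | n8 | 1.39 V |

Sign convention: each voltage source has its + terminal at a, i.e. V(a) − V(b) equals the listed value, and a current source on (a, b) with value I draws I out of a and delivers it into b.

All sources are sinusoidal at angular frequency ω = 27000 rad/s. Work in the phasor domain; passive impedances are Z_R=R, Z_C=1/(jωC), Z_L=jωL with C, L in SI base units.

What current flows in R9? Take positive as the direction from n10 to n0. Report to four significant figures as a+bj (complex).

0.001380-0.002216j A

Element admittances at ω=27000 rad/s:
  Y(R1) = 0.01274+0.000j S between n5,n7
  Y(L1) = 0.000-0.0003957j S between n9,n5
  Y(R2) = 0.007246+0.000j S between n9,n2
  Y(R3) = 0.001923+0.000j S between n0,n11
  Y(R4) = 0.02717+0.000j S between n4,n9
  Y(R5) = 0.005952+0.000j S between n2,n9
  Y(R6) = 0.01529+0.000j S between n10,n11
  Y(L2) = 0.000-0.02608j S between n6,n8
  Y(R7) = 0.0005618+0.000j S between n8,n3
  Y(R8) = 0.3788+0.000j S between n1,n2
  Y(R9) = 0.2703+0.000j S between n10,n0
  Y(L3) = 0.000-0.04665j S between n11,n9
  Y(L4) = 0.000-0.05974j S between n10,n4
  I1: injects 0.00607 A into n4 (from n8)
  Y(R10) = 0.001144+0.000j S between n11,n4
  Y(R11) = 0.05291+0.000j S between n7,n3
  Y(L5) = 0.000-0.02421j S between n0,n9
  Y(R12) = 0.2833+0.000j S between n6,n1
  Y(L6) = 0.000-0.004478j S between n9,n0
  V1: constraint V(n2)−V(n3) = 1.64
  V2: constraint V(n5)−V(n8) = 1.39
Assemble and solve the 13×13 MNA system:
  V(n1)=-0.5859-0.001625j  V(n2)=-0.5050-0.03340j  V(n3)=-2.145-0.03340j  V(n4)=0.04205+0.03655j  V(n5)=0.2346-1.133j  V(n6)=-0.6940+0.04086j  V(n7)=-1.683-0.2468j  V(n8)=-1.155-1.133j  V(n9)=-0.07783-0.04276j  V(n10)=0.005104-0.008199j  V(n11)=-0.07950-0.008772j
  i(V1)=-0.02499+0.01191j  i(V2)=-0.02400+0.01142j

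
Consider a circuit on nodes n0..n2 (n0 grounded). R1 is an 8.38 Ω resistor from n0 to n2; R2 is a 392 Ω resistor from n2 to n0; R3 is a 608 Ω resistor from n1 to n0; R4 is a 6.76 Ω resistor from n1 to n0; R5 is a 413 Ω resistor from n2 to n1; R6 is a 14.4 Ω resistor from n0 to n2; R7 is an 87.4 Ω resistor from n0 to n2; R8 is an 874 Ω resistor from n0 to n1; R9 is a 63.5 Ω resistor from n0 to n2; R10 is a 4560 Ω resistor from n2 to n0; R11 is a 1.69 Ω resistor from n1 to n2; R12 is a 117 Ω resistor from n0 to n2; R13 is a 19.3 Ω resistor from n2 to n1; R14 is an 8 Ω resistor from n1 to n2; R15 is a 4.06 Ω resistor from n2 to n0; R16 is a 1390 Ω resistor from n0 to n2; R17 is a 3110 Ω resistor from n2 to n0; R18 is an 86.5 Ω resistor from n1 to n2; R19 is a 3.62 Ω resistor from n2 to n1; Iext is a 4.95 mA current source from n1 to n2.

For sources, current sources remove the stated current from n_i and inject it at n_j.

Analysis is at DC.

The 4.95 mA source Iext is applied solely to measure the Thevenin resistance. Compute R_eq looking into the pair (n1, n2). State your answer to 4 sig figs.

R_eq = 0.8524 Ω

MNA unknowns: 2 node voltages V₁..V_2
R1: Y=0.1193 on G[0,2]
R2: Y=0.002551 on G[2,0]
R3: Y=0.001645 on G[1,0]
R4: Y=0.1479 on G[1,0]
R5: Y=0.002421 on G[2,1]
R6: Y=0.06944 on G[0,2]
R7: Y=0.01144 on G[0,2]
R8: Y=0.001144 on G[0,1]
R9: Y=0.01575 on G[0,2]
R10: Y=0.0002193 on G[2,0]
R11: Y=0.5917 on G[1,2]
R12: Y=0.008547 on G[0,2]
R13: Y=0.05181 on G[2,1]
R14: Y=0.1250 on G[1,2]
R15: Y=0.2463 on G[2,0]
R16: Y=0.0007194 on G[0,2]
R17: Y=0.0003215 on G[2,0]
R18: Y=0.01156 on G[1,2]
R19: Y=0.2762 on G[2,1]
Iext: z[1]−=0.00495, z[2]+=0.00495
solve → V1=-0.003202, V2=0.001017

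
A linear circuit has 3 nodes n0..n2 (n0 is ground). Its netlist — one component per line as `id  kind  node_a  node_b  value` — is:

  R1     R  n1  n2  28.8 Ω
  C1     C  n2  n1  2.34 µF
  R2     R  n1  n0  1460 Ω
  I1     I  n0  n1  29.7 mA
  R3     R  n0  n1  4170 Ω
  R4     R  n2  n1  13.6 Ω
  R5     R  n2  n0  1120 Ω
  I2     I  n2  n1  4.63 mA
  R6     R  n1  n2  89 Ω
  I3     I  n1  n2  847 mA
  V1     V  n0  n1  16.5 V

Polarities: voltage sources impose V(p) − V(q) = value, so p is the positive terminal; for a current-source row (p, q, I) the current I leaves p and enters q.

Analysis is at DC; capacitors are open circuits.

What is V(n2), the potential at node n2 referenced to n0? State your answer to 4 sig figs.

-9.380 V

Element admittances at DC:
  Y(R1) = 0.03472 S between n1,n2
  Y(C1) = 0.000 S between n2,n1
  Y(R2) = 0.0006849 S between n1,n0
  I1: injects 0.0297 A into n1 (from n0)
  Y(R3) = 0.0002398 S between n0,n1
  Y(R4) = 0.07353 S between n2,n1
  Y(R5) = 0.0008929 S between n2,n0
  I2: injects 0.00463 A into n1 (from n2)
  Y(R6) = 0.01124 S between n1,n2
  I3: injects 0.847 A into n2 (from n1)
  V1: constraint V(n0)−V(n1) = 16.5
Assemble and solve the 3×3 MNA system:
  V(n1)=-16.50  V(n2)=-9.380
  i(V1)=-0.05333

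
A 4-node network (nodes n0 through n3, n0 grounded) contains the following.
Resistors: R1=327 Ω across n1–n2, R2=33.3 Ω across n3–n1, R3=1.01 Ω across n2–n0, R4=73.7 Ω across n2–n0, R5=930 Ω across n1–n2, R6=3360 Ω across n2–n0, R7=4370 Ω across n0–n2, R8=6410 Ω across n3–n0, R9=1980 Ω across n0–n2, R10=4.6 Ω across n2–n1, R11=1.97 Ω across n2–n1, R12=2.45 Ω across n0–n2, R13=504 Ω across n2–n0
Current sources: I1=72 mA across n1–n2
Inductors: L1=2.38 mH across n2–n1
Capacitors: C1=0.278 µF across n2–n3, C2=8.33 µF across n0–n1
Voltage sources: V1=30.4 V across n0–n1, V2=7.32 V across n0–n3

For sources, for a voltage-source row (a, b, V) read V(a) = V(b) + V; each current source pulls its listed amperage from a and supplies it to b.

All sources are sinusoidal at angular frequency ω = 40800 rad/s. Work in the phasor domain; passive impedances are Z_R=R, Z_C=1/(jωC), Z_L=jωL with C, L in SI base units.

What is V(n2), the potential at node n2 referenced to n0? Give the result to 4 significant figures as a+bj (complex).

-10.30+0.1123j V

Element admittances at ω=40800 rad/s:
  Y(R1) = 0.003058+0.000j S between n1,n2
  Y(R2) = 0.03003+0.000j S between n3,n1
  I1: injects 0.072 A into n2 (from n1)
  Y(R3) = 0.9901+0.000j S between n2,n0
  Y(L1) = 0.000-0.01030j S between n2,n1
  Y(R4) = 0.01357+0.000j S between n2,n0
  Y(R5) = 0.001075+0.000j S between n1,n2
  Y(R6) = 0.0002976+0.000j S between n2,n0
  Y(R7) = 0.0002288+0.000j S between n0,n2
  Y(R8) = 0.0001560+0.000j S between n3,n0
  Y(R9) = 0.0005051+0.000j S between n0,n2
  Y(R10) = 0.2174+0.000j S between n2,n1
  Y(C1) = 0.000+0.01134j S between n2,n3
  Y(R11) = 0.5076+0.000j S between n2,n1
  Y(R12) = 0.4082+0.000j S between n0,n2
  Y(C2) = 0.000+0.3399j S between n0,n1
  Y(R13) = 0.001984+0.000j S between n2,n0
  V1: constraint V(n0)−V(n1) = 30.4
  V2: constraint V(n0)−V(n3) = 7.32
Assemble and solve the 5×5 MNA system:
  V(n1)=-30.40+0.000j  V(n2)=-10.30+0.1123j  V(n3)=-7.320+0.000j
  i(V1)=-15.27-10.21j  i(V2)=0.6932+0.03386j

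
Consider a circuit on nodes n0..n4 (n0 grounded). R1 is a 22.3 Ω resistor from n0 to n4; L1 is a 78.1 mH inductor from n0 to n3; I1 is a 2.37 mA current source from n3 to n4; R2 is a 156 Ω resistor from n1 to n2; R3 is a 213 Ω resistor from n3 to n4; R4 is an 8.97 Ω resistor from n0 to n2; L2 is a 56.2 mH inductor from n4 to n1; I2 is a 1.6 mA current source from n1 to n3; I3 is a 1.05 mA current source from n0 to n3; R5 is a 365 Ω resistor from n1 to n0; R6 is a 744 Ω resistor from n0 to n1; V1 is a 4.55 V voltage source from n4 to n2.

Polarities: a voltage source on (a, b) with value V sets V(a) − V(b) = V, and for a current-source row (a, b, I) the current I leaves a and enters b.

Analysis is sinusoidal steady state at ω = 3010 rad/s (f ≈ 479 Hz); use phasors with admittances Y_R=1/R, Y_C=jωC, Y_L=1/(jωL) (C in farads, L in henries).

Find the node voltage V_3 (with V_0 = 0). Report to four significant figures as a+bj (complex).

1.747+1.675j V

Element admittances at ω=3010 rad/s:
  Y(R1) = 0.04484+0.000j S between n0,n4
  Y(L1) = 0.000-0.004254j S between n0,n3
  I1: injects 0.00237 A into n4 (from n3)
  Y(R2) = 0.006410+0.000j S between n1,n2
  Y(R3) = 0.004695+0.000j S between n3,n4
  Y(R4) = 0.1115+0.000j S between n0,n2
  Y(L2) = 0.000-0.005911j S between n4,n1
  I2: injects 0.0016 A into n3 (from n1)
  I3: injects 0.00105 A into n3 (from n0)
  Y(R5) = 0.002740+0.000j S between n1,n0
  Y(R6) = 0.001344+0.000j S between n0,n1
  V1: constraint V(n4)−V(n2) = 4.55
Assemble and solve the 5×5 MNA system:
  V(n1)=0.04780-1.722j  V(n2)=-1.345+0.09251j  V(n3)=1.747+1.675j  V(n4)=3.205+0.09251j
  i(V1)=-0.1589+0.02194j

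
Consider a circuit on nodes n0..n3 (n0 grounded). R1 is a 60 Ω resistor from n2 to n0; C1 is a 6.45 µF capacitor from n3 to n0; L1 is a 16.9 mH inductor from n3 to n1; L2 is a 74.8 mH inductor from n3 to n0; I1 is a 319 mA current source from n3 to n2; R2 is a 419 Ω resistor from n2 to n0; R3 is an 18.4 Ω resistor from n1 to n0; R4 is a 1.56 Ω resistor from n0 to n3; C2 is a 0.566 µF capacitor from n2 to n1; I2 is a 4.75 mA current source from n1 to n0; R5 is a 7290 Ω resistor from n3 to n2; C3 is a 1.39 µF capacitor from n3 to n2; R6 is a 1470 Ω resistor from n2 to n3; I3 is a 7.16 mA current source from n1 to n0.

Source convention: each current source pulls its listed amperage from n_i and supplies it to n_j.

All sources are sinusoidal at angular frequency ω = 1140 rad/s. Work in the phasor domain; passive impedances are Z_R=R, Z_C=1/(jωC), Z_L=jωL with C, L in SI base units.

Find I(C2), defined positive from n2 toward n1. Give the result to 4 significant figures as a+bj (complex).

Element admittances at ω=1140 rad/s:
  Y(R1) = 0.01667+0.000j S between n2,n0
  Y(C1) = 0.000+0.007353j S between n3,n0
  Y(L1) = 0.000-0.05190j S between n3,n1
  Y(L2) = 0.000-0.01173j S between n3,n0
  I1: injects 0.319 A into n2 (from n3)
  Y(R2) = 0.002387+0.000j S between n2,n0
  Y(R3) = 0.05435+0.000j S between n1,n0
  Y(R4) = 0.6410+0.000j S between n0,n3
  Y(C2) = 0.000+0.0006452j S between n2,n1
  I2: injects 0.00475 A into n0 (from n1)
  Y(R5) = 0.0001372+0.000j S between n3,n2
  Y(C3) = 0.000+0.001585j S between n3,n2
  Y(R6) = 0.0006803+0.000j S between n2,n3
  I3: injects 0.00716 A into n0 (from n1)
Assemble and solve the 3×3 MNA system:
  V(n1)=-0.3999+0.2453j  V(n2)=15.82-1.823j  V(n3)=-0.4551+0.03029j

0.001335+0.01047j A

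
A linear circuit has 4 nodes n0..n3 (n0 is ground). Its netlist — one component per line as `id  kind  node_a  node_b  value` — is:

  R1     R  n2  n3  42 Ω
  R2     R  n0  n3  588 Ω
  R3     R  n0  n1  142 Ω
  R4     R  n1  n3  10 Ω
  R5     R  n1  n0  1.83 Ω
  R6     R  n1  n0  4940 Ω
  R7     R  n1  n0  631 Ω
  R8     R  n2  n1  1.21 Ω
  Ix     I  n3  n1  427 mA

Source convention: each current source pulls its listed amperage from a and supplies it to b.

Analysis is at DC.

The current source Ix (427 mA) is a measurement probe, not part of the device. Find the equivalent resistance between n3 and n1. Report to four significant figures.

R_eq = 8.010 Ω

MNA unknowns: 3 node voltages V₁..V_3
R1: Y=0.02381 on G[2,3]
R2: Y=0.001701 on G[0,3]
R3: Y=0.007042 on G[0,1]
R4: Y=0.1000 on G[1,3]
R5: Y=0.5464 on G[1,0]
R6: Y=0.0002024 on G[1,0]
R7: Y=0.001585 on G[1,0]
R8: Y=0.8264 on G[2,1]
Ix: z[3]−=0.427, z[1]+=0.427
solve → V1=0.01044, V2=-0.08534, V3=-3.410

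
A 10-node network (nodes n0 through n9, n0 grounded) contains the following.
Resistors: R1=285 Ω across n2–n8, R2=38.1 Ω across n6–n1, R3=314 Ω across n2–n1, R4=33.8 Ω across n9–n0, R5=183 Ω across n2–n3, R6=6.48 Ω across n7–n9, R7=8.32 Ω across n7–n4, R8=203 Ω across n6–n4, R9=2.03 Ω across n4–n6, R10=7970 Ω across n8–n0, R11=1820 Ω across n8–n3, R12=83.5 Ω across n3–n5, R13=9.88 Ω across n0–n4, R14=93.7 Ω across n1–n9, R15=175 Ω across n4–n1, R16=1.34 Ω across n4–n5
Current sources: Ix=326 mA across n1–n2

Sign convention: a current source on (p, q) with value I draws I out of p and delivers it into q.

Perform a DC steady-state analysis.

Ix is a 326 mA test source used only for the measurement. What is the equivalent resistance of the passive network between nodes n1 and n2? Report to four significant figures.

R_eq = 145.7 Ω

MNA unknowns: 9 node voltages V₁..V_9
R1: Y=0.003509 on G[2,8]
R2: Y=0.02625 on G[6,1]
R3: Y=0.003185 on G[2,1]
R4: Y=0.02959 on G[9,0]
R5: Y=0.005464 on G[2,3]
R6: Y=0.1543 on G[7,9]
R7: Y=0.1202 on G[7,4]
R8: Y=0.004926 on G[6,4]
R9: Y=0.4926 on G[4,6]
R10: Y=0.0001255 on G[8,0]
R11: Y=0.0005495 on G[8,3]
R12: Y=0.01198 on G[3,5]
R13: Y=0.1012 on G[0,4]
R14: Y=0.01067 on G[1,9]
R15: Y=0.005714 on G[4,1]
R16: Y=0.7463 on G[4,5]
Ix: z[1]−=0.326, z[2]+=0.326
solve → V1=-4.280, V2=43.21, V3=14.48, V4=0.06471, V5=0.2925, V6=-0.1530, V7=-0.1870, V8=38.14, V9=-0.3831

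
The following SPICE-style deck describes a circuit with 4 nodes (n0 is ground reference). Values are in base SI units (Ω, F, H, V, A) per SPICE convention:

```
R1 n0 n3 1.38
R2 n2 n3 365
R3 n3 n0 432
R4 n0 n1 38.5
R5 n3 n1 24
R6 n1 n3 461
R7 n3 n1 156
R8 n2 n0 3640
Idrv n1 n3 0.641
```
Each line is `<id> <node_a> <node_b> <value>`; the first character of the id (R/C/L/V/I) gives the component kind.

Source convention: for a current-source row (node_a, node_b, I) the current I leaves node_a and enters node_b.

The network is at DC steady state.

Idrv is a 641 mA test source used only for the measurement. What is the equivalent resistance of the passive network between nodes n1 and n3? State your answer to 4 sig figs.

R_eq = 13.28 Ω

MNA unknowns: 3 node voltages V₁..V_3
R1: Y=0.7246 on G[0,3]
R2: Y=0.002740 on G[2,3]
R3: Y=0.002315 on G[3,0]
R4: Y=0.02597 on G[0,1]
R5: Y=0.04167 on G[3,1]
R6: Y=0.002169 on G[1,3]
R7: Y=0.006410 on G[3,1]
R8: Y=0.0002747 on G[2,0]
Idrv: z[1]−=0.641, z[3]+=0.641
solve → V1=-8.216, V2=0.2667, V3=0.2935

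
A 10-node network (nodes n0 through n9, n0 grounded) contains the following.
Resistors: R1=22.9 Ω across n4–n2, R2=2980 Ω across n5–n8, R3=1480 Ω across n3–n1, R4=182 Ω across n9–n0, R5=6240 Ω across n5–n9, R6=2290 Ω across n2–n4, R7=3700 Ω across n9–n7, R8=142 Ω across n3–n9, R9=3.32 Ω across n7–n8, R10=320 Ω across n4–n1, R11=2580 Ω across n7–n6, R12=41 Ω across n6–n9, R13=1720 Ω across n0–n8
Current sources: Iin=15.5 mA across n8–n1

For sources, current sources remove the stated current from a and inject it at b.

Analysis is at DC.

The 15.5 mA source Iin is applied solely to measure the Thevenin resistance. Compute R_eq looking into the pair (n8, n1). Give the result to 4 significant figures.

Apply KCL at each of the 9 non-ground nodes and solve the resulting linear system.
Node n1: branches {R3, R10, Iin} → V_1 = 26.30
Node n2: branches {R1, R6} → V_2 = 26.30
Node n3: branches {R3, R8} → V_3 = 3.356
Node n4: branches {R1, R6, R10} → V_4 = 26.30
Node n5: branches {R2, R5} → V_5 = -7.011
Node n6: branches {R11, R12} → V_6 = 0.9662
Node n7: branches {R7, R9, R11} → V_7 = -10.89
Node n8: branches {R2, R9, R13, Iin} → V_8 = -10.91
Node n9: branches {R4, R5, R7, R8, R12} → V_9 = 1.155

R_eq = 2400. Ω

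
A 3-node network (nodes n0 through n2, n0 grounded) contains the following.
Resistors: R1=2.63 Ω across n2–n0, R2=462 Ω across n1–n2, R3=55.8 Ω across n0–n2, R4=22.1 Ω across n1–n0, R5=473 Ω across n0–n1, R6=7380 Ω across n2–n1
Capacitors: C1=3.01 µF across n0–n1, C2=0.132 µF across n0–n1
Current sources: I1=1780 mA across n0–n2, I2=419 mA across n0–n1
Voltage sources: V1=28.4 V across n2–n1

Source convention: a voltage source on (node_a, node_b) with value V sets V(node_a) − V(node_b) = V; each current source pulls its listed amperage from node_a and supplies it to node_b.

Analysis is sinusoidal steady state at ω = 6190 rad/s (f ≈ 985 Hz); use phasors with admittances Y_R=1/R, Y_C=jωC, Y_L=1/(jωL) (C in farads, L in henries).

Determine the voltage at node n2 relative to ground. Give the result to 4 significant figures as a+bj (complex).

MNA unknowns: 2 node voltages V₁..V_2 plus 1 source current (V1)
R1: Y=0.3802+0.000j on G[2,0]
C1: Y=0.000+0.01863j on G[0,1]
R2: Y=0.002165+0.000j on G[1,2]
R3: Y=0.01792+0.000j on G[0,2]
R4: Y=0.04525+0.000j on G[1,0]
I1: z[0]−=1.78, z[2]+=1.78
C2: Y=0.000+0.0008171j on G[0,1]
R5: Y=0.002114+0.000j on G[0,1]
R6: Y=0.0001355+0.000j on G[2,1]
I2: z[0]−=0.419, z[1]+=0.419
V1: row V2−V1=28.4, i_V1 at 2,1
solve → V1=-20.41+0.8908j, V2=7.994+0.8908j
aux → i_V1=-1.468-0.3547j

7.994+0.8908j V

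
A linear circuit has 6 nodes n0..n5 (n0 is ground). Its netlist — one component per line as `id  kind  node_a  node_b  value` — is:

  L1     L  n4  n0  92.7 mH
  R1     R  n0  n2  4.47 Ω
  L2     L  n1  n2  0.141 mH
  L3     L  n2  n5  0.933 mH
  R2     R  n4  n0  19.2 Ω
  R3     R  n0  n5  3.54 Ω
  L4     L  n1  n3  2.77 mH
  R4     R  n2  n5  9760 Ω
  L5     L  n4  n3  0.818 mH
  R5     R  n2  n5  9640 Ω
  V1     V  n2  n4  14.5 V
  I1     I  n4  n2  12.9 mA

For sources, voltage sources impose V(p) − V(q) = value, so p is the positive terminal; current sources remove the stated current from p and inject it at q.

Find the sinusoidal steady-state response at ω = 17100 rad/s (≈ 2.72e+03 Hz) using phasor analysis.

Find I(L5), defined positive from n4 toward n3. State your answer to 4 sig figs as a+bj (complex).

0.000+0.2274j A

Element admittances at ω=17100 rad/s:
  Y(L1) = 0.000-0.0006308j S between n4,n0
  Y(R1) = 0.2237+0.000j S between n0,n2
  Y(L2) = 0.000-0.4147j S between n1,n2
  Y(L3) = 0.000-0.06268j S between n2,n5
  Y(R2) = 0.05208+0.000j S between n4,n0
  Y(R3) = 0.2825+0.000j S between n0,n5
  Y(L4) = 0.000-0.02111j S between n1,n3
  Y(R4) = 0.0001025+0.000j S between n2,n5
  Y(L5) = 0.000-0.07149j S between n4,n3
  Y(R5) = 0.0001037+0.000j S between n2,n5
  V1: constraint V(n2)−V(n4) = 14.5
  I1: injects 0.0129 A into n2 (from n4)
Assemble and solve the 6×6 MNA system:
  V(n1)=1.960+0.4913j  V(n2)=2.509+0.4913j  V(n3)=-8.811+0.4913j  V(n4)=-11.99+0.4913j  V(n5)=0.2230-0.5064j
  i(V1)=-0.6113+0.2605j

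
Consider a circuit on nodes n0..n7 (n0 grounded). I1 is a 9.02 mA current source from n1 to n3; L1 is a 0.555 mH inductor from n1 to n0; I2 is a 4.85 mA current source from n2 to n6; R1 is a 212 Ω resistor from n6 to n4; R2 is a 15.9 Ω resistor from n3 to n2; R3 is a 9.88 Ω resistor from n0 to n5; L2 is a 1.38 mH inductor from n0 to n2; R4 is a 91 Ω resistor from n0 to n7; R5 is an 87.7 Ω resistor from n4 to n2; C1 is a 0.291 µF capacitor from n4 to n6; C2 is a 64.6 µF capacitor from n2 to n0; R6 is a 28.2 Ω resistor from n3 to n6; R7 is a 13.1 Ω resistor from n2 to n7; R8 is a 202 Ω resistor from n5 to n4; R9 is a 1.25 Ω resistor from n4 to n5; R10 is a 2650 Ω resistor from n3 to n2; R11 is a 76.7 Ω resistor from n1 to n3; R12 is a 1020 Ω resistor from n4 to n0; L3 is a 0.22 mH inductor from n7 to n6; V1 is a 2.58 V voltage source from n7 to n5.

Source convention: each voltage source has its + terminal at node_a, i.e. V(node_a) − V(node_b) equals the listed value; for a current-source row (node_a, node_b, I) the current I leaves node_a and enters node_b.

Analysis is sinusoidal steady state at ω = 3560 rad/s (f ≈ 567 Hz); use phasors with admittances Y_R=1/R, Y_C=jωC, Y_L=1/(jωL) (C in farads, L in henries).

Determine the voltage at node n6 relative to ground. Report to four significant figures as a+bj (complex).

2.080-0.3235j V

MNA unknowns: 7 node voltages V₁..V_7 plus 1 source current (V1)
I1: z[1]−=0.00902, z[3]+=0.00902
L1: Y=0.000-0.5061j on G[1,0]
I2: z[2]−=0.00485, z[6]+=0.00485
R1: Y=0.004717+0.000j on G[6,4]
R2: Y=0.06289+0.000j on G[3,2]
R3: Y=0.1012+0.000j on G[0,5]
L2: Y=0.000-0.2035j on G[0,2]
R4: Y=0.01099+0.000j on G[0,7]
R5: Y=0.01140+0.000j on G[4,2]
C1: Y=0.000+0.001036j on G[4,6]
C2: Y=0.000+0.2300j on G[2,0]
R6: Y=0.03546+0.000j on G[3,6]
R7: Y=0.07634+0.000j on G[2,7]
R8: Y=0.004950+0.000j on G[5,4]
R9: Y=0.8000+0.000j on G[4,5]
R10: Y=0.0003774+0.000j on G[3,2]
R11: Y=0.01304+0.000j on G[1,3]
R12: Y=0.0009804+0.000j on G[4,0]
L3: Y=0.000-1.277j on G[7,6]
V1: row V7−V5=2.58, i_V1 at 7,5
solve → V1=0.01254+0.02353j, V2=1.547-0.6422j, V3=1.618-0.4634j, V4=-0.4621-0.3063j, V5=-0.5060-0.3050j, V6=2.080-0.3235j, V7=2.074-0.3050j
aux → i_V1=-0.08658-0.02990j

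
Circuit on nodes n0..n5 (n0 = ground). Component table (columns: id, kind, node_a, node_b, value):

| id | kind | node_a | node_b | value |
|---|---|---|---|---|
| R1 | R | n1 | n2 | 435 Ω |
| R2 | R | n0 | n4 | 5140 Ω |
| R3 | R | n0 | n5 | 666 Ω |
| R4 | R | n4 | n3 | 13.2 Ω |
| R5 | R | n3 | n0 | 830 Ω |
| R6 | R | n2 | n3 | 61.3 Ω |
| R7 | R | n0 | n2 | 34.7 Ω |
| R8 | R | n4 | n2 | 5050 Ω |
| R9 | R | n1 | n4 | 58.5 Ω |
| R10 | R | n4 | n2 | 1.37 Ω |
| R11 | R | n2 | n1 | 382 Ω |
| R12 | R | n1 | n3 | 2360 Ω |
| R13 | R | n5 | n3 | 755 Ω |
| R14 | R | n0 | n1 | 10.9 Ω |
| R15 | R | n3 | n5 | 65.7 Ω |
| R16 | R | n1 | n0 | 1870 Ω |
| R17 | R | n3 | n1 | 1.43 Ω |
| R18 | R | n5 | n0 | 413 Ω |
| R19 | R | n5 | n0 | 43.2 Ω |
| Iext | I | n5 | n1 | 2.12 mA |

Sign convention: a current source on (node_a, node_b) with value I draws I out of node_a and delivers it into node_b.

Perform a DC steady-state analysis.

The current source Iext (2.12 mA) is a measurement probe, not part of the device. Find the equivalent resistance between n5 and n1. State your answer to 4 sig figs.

MNA unknowns: 5 node voltages V₁..V_5
R1: Y=0.002299 on G[1,2]
R2: Y=0.0001946 on G[0,4]
R3: Y=0.001502 on G[0,5]
R4: Y=0.07576 on G[4,3]
R5: Y=0.001205 on G[3,0]
R6: Y=0.01631 on G[2,3]
R7: Y=0.02882 on G[0,2]
R8: Y=0.0001980 on G[4,2]
R9: Y=0.01709 on G[1,4]
R10: Y=0.7299 on G[4,2]
R11: Y=0.002618 on G[2,1]
R12: Y=0.0004237 on G[1,3]
R13: Y=0.001325 on G[5,3]
R14: Y=0.09174 on G[0,1]
R15: Y=0.01522 on G[3,5]
R16: Y=0.0005348 on G[1,0]
R17: Y=0.6993 on G[3,1]
R18: Y=0.002421 on G[5,0]
R19: Y=0.02315 on G[5,0]
Iext: z[5]−=0.00212, z[1]+=0.00212
solve → V1=0.01076, V2=0.007458, V3=0.009252, V4=0.007690, V5=-0.04510

R_eq = 26.35 Ω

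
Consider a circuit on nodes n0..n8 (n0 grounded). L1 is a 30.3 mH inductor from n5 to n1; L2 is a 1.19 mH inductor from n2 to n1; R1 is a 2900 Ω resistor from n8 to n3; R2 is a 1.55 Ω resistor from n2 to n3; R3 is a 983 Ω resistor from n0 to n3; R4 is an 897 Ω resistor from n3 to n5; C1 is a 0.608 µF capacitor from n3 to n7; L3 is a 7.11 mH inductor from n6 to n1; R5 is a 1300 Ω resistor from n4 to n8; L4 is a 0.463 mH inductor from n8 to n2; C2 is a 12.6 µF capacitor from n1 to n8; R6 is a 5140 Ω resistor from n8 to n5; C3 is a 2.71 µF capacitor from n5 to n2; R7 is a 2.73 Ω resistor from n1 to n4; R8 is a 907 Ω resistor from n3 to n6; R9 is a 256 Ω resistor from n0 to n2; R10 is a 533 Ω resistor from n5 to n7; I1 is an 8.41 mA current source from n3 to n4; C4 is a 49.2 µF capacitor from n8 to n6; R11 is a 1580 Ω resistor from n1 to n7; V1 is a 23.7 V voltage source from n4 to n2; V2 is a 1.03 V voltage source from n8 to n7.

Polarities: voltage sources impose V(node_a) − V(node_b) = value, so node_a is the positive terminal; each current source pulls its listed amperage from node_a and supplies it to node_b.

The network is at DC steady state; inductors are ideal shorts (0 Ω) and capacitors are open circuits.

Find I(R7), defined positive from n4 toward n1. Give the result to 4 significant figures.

Element admittances at DC:
  L1: short n5↔n1 (DC inductor)
  L2: short n2↔n1 (DC inductor)
  Y(R1) = 0.0003448 S between n8,n3
  Y(R2) = 0.6452 S between n2,n3
  Y(R3) = 0.001017 S between n0,n3
  Y(R4) = 0.001115 S between n3,n5
  Y(C1) = 0.000 S between n3,n7
  L3: short n6↔n1 (DC inductor)
  Y(R5) = 0.0007692 S between n4,n8
  L4: short n8↔n2 (DC inductor)
  Y(C2) = 0.000 S between n1,n8
  Y(R6) = 0.0001946 S between n8,n5
  Y(C3) = 0.000 S between n5,n2
  Y(R7) = 0.3663 S between n1,n4
  Y(R8) = 0.001103 S between n3,n6
  Y(R9) = 0.003906 S between n0,n2
  Y(R10) = 0.001876 S between n5,n7
  I1: injects 0.00841 A into n4 (from n3)
  Y(C4) = 0.000 S between n8,n6
  Y(R11) = 0.0006329 S between n1,n7
  V1: constraint V(n4)−V(n2) = 23.7
  V2: constraint V(n8)−V(n7) = 1.03
Assemble and solve the 14×14 MNA system:
  V(n1)=0.002679  V(n2)=0.002679  V(n3)=-0.01029  V(n4)=23.70  V(n5)=0.002679  V(n6)=0.002679  V(n7)=-1.027  V(n8)=0.002679
  i(L1)=-0.001947  i(L2)=-8.679  i(L3)=-1.430e-05  i(L4)=0.02081  i(V1)=-8.691  i(V2)=-0.002584

8.681 A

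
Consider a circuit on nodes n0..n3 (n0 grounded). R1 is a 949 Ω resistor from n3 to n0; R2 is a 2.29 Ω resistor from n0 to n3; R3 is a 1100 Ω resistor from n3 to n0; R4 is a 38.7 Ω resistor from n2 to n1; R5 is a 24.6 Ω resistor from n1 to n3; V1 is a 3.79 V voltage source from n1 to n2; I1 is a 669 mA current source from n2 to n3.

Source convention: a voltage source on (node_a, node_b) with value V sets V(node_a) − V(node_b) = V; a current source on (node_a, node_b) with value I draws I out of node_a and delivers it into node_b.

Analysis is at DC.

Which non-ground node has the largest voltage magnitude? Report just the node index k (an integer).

MNA unknowns: 3 node voltages V₁..V_3 plus 1 source current (V1)
R1: Y=0.001054 on G[3,0]
R2: Y=0.4367 on G[0,3]
R3: Y=0.0009091 on G[3,0]
R4: Y=0.02584 on G[2,1]
R5: Y=0.04065 on G[1,3]
V1: row V1−V2=3.79, i_V1 at 1,2
I1: z[2]−=0.669, z[3]+=0.669
solve → V1=-16.46, V2=-20.25, V3=0.000
aux → i_V1=0.5711

2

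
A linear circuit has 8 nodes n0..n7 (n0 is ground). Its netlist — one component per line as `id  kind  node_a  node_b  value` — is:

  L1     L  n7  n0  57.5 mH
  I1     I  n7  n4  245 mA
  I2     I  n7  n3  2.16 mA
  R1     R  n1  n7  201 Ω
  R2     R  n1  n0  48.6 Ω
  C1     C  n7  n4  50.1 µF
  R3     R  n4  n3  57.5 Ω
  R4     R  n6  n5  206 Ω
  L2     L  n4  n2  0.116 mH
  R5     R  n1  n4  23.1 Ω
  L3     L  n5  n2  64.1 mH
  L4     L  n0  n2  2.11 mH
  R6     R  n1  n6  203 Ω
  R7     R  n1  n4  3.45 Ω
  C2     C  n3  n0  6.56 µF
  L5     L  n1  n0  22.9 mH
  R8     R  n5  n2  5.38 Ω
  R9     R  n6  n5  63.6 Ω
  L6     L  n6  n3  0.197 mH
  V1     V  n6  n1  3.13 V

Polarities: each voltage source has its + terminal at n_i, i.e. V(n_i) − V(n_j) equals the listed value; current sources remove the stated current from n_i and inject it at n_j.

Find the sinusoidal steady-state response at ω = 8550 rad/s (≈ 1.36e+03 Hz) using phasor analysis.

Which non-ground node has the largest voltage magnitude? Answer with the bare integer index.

MNA unknowns: 7 node voltages V₁..V_7 plus 1 source current (V1)
L1: Y=0.000-0.002034j on G[7,0]
I1: z[7]−=0.245, z[4]+=0.245
I2: z[7]−=0.00216, z[3]+=0.00216
R1: Y=0.004975+0.000j on G[1,7]
R2: Y=0.02058+0.000j on G[1,0]
C1: Y=0.000+0.4284j on G[7,4]
R3: Y=0.01739+0.000j on G[4,3]
R4: Y=0.004854+0.000j on G[6,5]
L2: Y=0.000-1.008j on G[4,2]
R5: Y=0.04329+0.000j on G[1,4]
L3: Y=0.000-0.001825j on G[5,2]
L4: Y=0.000-0.05543j on G[0,2]
R6: Y=0.004926+0.000j on G[1,6]
R7: Y=0.2899+0.000j on G[1,4]
C2: Y=0.000+0.05609j on G[3,0]
L5: Y=0.000-0.005107j on G[1,0]
R8: Y=0.1859+0.000j on G[5,2]
R9: Y=0.01572+0.000j on G[6,5]
L6: Y=0.000-0.5937j on G[6,3]
V1: row V6−V1=3.13, i_V1 at 6,1
solve → V1=-0.9393-6.092j, V2=0.2421-5.760j, V3=2.397-6.793j, V4=0.2492-6.112j, V5=0.4366-5.791j, V6=2.191-6.092j, V7=0.2441-5.548j
aux → i_V1=-0.4677-0.1164j

3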